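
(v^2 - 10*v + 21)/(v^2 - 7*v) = (v - 3)/v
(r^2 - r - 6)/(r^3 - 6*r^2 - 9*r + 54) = (r + 2)/(r^2 - 3*r - 18)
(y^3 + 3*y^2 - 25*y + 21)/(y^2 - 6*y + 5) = (y^2 + 4*y - 21)/(y - 5)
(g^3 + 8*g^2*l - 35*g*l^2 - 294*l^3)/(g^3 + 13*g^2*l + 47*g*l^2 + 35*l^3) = (g^2 + g*l - 42*l^2)/(g^2 + 6*g*l + 5*l^2)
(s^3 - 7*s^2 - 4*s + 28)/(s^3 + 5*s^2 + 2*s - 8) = (s^2 - 9*s + 14)/(s^2 + 3*s - 4)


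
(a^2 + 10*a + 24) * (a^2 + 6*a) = a^4 + 16*a^3 + 84*a^2 + 144*a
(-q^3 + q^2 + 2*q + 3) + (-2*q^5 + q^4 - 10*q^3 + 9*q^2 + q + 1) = -2*q^5 + q^4 - 11*q^3 + 10*q^2 + 3*q + 4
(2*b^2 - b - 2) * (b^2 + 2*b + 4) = 2*b^4 + 3*b^3 + 4*b^2 - 8*b - 8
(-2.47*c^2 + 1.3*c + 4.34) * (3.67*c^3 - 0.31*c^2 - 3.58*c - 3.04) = -9.0649*c^5 + 5.5367*c^4 + 24.3674*c^3 + 1.5094*c^2 - 19.4892*c - 13.1936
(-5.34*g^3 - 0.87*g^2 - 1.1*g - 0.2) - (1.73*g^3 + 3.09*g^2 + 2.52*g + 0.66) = -7.07*g^3 - 3.96*g^2 - 3.62*g - 0.86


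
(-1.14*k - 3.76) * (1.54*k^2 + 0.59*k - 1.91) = -1.7556*k^3 - 6.463*k^2 - 0.0410000000000004*k + 7.1816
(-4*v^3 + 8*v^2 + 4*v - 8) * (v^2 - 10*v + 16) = -4*v^5 + 48*v^4 - 140*v^3 + 80*v^2 + 144*v - 128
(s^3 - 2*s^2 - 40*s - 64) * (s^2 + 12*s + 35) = s^5 + 10*s^4 - 29*s^3 - 614*s^2 - 2168*s - 2240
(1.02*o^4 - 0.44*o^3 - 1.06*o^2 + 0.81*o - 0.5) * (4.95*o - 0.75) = 5.049*o^5 - 2.943*o^4 - 4.917*o^3 + 4.8045*o^2 - 3.0825*o + 0.375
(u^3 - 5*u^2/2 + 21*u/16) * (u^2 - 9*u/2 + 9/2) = u^5 - 7*u^4 + 273*u^3/16 - 549*u^2/32 + 189*u/32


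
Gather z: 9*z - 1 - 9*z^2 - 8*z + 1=-9*z^2 + z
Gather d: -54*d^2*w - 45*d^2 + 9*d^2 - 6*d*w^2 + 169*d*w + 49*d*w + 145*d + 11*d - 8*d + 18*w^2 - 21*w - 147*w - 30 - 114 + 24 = d^2*(-54*w - 36) + d*(-6*w^2 + 218*w + 148) + 18*w^2 - 168*w - 120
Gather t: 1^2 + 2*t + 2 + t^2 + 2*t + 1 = t^2 + 4*t + 4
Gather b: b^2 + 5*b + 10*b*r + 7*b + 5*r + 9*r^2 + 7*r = b^2 + b*(10*r + 12) + 9*r^2 + 12*r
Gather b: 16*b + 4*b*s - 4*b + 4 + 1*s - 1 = b*(4*s + 12) + s + 3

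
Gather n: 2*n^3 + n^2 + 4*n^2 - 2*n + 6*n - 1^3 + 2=2*n^3 + 5*n^2 + 4*n + 1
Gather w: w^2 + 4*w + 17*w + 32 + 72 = w^2 + 21*w + 104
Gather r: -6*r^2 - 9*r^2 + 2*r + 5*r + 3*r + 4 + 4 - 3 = -15*r^2 + 10*r + 5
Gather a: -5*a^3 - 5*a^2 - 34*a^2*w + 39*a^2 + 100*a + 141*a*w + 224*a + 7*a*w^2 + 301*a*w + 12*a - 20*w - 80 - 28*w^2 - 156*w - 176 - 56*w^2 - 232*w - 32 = -5*a^3 + a^2*(34 - 34*w) + a*(7*w^2 + 442*w + 336) - 84*w^2 - 408*w - 288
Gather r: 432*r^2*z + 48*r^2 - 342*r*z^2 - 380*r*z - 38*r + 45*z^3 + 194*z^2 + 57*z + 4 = r^2*(432*z + 48) + r*(-342*z^2 - 380*z - 38) + 45*z^3 + 194*z^2 + 57*z + 4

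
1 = 1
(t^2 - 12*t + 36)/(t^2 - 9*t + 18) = (t - 6)/(t - 3)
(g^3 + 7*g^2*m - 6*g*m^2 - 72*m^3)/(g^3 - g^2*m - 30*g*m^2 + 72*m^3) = (g + 4*m)/(g - 4*m)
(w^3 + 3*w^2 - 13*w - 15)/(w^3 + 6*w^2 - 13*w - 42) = (w^2 + 6*w + 5)/(w^2 + 9*w + 14)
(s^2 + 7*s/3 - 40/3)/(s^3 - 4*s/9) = 3*(3*s^2 + 7*s - 40)/(s*(9*s^2 - 4))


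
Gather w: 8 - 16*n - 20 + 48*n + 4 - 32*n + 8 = 0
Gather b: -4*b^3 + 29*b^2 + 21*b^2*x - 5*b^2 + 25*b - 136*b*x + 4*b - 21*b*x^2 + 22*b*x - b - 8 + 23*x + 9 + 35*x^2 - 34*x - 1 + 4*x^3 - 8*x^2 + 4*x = -4*b^3 + b^2*(21*x + 24) + b*(-21*x^2 - 114*x + 28) + 4*x^3 + 27*x^2 - 7*x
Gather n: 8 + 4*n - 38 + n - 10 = 5*n - 40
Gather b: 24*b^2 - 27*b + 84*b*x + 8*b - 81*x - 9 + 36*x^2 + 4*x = 24*b^2 + b*(84*x - 19) + 36*x^2 - 77*x - 9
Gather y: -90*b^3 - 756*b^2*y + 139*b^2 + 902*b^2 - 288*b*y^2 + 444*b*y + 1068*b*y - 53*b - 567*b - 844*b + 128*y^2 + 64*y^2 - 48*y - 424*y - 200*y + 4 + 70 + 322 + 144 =-90*b^3 + 1041*b^2 - 1464*b + y^2*(192 - 288*b) + y*(-756*b^2 + 1512*b - 672) + 540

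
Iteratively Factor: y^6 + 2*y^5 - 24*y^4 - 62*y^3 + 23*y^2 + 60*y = (y + 1)*(y^5 + y^4 - 25*y^3 - 37*y^2 + 60*y) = (y - 5)*(y + 1)*(y^4 + 6*y^3 + 5*y^2 - 12*y) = (y - 5)*(y + 1)*(y + 3)*(y^3 + 3*y^2 - 4*y) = (y - 5)*(y + 1)*(y + 3)*(y + 4)*(y^2 - y) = y*(y - 5)*(y + 1)*(y + 3)*(y + 4)*(y - 1)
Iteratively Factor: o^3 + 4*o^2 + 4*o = (o)*(o^2 + 4*o + 4) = o*(o + 2)*(o + 2)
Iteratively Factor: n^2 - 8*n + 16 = (n - 4)*(n - 4)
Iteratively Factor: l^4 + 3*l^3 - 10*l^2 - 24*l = (l)*(l^3 + 3*l^2 - 10*l - 24) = l*(l + 4)*(l^2 - l - 6) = l*(l - 3)*(l + 4)*(l + 2)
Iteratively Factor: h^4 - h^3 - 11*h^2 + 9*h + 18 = (h + 1)*(h^3 - 2*h^2 - 9*h + 18) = (h - 2)*(h + 1)*(h^2 - 9) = (h - 3)*(h - 2)*(h + 1)*(h + 3)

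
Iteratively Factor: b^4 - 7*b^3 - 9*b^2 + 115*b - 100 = (b - 1)*(b^3 - 6*b^2 - 15*b + 100) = (b - 5)*(b - 1)*(b^2 - b - 20) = (b - 5)*(b - 1)*(b + 4)*(b - 5)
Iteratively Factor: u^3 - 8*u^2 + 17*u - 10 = (u - 1)*(u^2 - 7*u + 10) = (u - 2)*(u - 1)*(u - 5)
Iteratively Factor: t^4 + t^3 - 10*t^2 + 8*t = (t)*(t^3 + t^2 - 10*t + 8) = t*(t - 1)*(t^2 + 2*t - 8) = t*(t - 2)*(t - 1)*(t + 4)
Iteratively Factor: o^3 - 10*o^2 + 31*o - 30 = (o - 3)*(o^2 - 7*o + 10) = (o - 3)*(o - 2)*(o - 5)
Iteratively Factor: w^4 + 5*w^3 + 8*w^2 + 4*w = (w)*(w^3 + 5*w^2 + 8*w + 4) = w*(w + 1)*(w^2 + 4*w + 4) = w*(w + 1)*(w + 2)*(w + 2)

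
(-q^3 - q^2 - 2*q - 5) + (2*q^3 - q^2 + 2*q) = q^3 - 2*q^2 - 5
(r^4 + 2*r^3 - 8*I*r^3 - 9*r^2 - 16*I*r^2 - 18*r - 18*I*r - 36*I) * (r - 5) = r^5 - 3*r^4 - 8*I*r^4 - 19*r^3 + 24*I*r^3 + 27*r^2 + 62*I*r^2 + 90*r + 54*I*r + 180*I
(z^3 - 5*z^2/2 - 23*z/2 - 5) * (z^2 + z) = z^5 - 3*z^4/2 - 14*z^3 - 33*z^2/2 - 5*z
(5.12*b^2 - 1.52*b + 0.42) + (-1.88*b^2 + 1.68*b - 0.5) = 3.24*b^2 + 0.16*b - 0.08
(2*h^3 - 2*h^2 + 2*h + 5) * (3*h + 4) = 6*h^4 + 2*h^3 - 2*h^2 + 23*h + 20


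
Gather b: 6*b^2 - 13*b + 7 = 6*b^2 - 13*b + 7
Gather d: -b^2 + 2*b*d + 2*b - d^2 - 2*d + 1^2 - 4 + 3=-b^2 + 2*b - d^2 + d*(2*b - 2)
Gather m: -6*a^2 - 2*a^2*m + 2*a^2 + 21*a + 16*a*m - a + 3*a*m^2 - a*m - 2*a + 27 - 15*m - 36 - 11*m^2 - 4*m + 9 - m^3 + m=-4*a^2 + 18*a - m^3 + m^2*(3*a - 11) + m*(-2*a^2 + 15*a - 18)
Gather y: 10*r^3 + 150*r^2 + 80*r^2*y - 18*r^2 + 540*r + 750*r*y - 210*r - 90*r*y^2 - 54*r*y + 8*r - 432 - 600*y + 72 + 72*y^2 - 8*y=10*r^3 + 132*r^2 + 338*r + y^2*(72 - 90*r) + y*(80*r^2 + 696*r - 608) - 360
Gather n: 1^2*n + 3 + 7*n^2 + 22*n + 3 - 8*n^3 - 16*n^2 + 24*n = -8*n^3 - 9*n^2 + 47*n + 6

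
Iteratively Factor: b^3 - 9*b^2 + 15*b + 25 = (b + 1)*(b^2 - 10*b + 25) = (b - 5)*(b + 1)*(b - 5)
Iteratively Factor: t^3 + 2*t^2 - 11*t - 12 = (t - 3)*(t^2 + 5*t + 4) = (t - 3)*(t + 4)*(t + 1)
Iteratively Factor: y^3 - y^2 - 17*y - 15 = (y - 5)*(y^2 + 4*y + 3) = (y - 5)*(y + 3)*(y + 1)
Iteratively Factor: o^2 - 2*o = (o)*(o - 2)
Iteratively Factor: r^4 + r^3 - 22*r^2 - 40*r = (r + 4)*(r^3 - 3*r^2 - 10*r) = r*(r + 4)*(r^2 - 3*r - 10) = r*(r + 2)*(r + 4)*(r - 5)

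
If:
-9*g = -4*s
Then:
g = 4*s/9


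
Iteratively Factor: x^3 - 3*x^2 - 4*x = (x - 4)*(x^2 + x) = x*(x - 4)*(x + 1)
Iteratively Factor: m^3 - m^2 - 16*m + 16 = (m - 4)*(m^2 + 3*m - 4) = (m - 4)*(m - 1)*(m + 4)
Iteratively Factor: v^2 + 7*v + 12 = (v + 4)*(v + 3)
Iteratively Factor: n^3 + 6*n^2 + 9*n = (n + 3)*(n^2 + 3*n) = (n + 3)^2*(n)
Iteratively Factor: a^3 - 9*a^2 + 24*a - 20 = (a - 2)*(a^2 - 7*a + 10) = (a - 2)^2*(a - 5)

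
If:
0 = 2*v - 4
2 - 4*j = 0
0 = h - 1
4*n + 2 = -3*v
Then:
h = 1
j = 1/2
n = -2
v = 2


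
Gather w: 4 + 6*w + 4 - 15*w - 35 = -9*w - 27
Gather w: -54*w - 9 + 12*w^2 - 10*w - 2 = 12*w^2 - 64*w - 11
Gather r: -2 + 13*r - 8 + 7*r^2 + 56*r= 7*r^2 + 69*r - 10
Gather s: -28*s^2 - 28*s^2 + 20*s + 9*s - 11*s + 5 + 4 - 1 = -56*s^2 + 18*s + 8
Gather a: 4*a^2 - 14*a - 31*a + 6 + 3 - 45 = 4*a^2 - 45*a - 36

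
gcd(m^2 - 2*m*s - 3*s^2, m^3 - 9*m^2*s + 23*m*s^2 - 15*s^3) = -m + 3*s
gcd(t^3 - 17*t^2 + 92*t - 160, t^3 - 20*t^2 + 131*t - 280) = t^2 - 13*t + 40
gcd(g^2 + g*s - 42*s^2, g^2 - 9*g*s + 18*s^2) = -g + 6*s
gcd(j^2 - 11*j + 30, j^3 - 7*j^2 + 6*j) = j - 6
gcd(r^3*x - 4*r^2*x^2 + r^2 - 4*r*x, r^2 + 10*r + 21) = 1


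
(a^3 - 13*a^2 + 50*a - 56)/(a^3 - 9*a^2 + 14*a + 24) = (a^2 - 9*a + 14)/(a^2 - 5*a - 6)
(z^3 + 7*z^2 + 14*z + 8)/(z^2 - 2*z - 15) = (z^3 + 7*z^2 + 14*z + 8)/(z^2 - 2*z - 15)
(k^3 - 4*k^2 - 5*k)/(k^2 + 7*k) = (k^2 - 4*k - 5)/(k + 7)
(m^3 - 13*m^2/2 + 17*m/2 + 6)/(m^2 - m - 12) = (2*m^2 - 5*m - 3)/(2*(m + 3))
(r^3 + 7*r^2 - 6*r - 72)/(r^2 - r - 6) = (r^2 + 10*r + 24)/(r + 2)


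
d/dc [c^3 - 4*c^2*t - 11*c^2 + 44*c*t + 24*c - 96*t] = 3*c^2 - 8*c*t - 22*c + 44*t + 24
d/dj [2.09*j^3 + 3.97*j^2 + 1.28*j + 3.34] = 6.27*j^2 + 7.94*j + 1.28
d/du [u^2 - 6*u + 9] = 2*u - 6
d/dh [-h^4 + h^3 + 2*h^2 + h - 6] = -4*h^3 + 3*h^2 + 4*h + 1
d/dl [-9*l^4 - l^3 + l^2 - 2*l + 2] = -36*l^3 - 3*l^2 + 2*l - 2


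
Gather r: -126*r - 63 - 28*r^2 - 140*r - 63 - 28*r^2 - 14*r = -56*r^2 - 280*r - 126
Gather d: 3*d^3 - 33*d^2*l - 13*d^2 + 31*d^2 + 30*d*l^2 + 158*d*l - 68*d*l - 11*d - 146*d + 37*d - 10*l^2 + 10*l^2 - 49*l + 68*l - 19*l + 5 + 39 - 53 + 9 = 3*d^3 + d^2*(18 - 33*l) + d*(30*l^2 + 90*l - 120)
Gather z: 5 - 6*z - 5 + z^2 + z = z^2 - 5*z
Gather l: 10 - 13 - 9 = -12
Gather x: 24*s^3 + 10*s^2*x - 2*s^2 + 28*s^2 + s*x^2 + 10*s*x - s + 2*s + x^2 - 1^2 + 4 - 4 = 24*s^3 + 26*s^2 + s + x^2*(s + 1) + x*(10*s^2 + 10*s) - 1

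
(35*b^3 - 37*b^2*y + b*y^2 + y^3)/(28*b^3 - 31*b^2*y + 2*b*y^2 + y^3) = (-5*b + y)/(-4*b + y)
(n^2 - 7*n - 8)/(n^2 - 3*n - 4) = (n - 8)/(n - 4)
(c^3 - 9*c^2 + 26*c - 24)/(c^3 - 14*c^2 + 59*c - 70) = (c^2 - 7*c + 12)/(c^2 - 12*c + 35)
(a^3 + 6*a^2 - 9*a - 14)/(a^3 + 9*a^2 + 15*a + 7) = (a - 2)/(a + 1)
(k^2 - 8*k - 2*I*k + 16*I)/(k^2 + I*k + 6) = (k - 8)/(k + 3*I)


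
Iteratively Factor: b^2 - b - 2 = (b + 1)*(b - 2)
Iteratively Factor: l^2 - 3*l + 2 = (l - 2)*(l - 1)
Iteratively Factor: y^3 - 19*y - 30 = (y + 3)*(y^2 - 3*y - 10) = (y + 2)*(y + 3)*(y - 5)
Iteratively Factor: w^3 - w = (w - 1)*(w^2 + w) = w*(w - 1)*(w + 1)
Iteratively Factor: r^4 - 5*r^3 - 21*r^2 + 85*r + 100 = (r + 4)*(r^3 - 9*r^2 + 15*r + 25) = (r + 1)*(r + 4)*(r^2 - 10*r + 25) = (r - 5)*(r + 1)*(r + 4)*(r - 5)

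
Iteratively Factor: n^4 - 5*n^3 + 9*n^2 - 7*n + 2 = (n - 1)*(n^3 - 4*n^2 + 5*n - 2) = (n - 1)^2*(n^2 - 3*n + 2) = (n - 1)^3*(n - 2)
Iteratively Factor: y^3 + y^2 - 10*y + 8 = (y + 4)*(y^2 - 3*y + 2) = (y - 2)*(y + 4)*(y - 1)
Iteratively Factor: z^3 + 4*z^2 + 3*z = (z + 1)*(z^2 + 3*z) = z*(z + 1)*(z + 3)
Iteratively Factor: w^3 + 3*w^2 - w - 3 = (w + 1)*(w^2 + 2*w - 3) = (w - 1)*(w + 1)*(w + 3)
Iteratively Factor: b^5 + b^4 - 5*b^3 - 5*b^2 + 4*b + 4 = (b + 2)*(b^4 - b^3 - 3*b^2 + b + 2) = (b + 1)*(b + 2)*(b^3 - 2*b^2 - b + 2) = (b - 1)*(b + 1)*(b + 2)*(b^2 - b - 2) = (b - 2)*(b - 1)*(b + 1)*(b + 2)*(b + 1)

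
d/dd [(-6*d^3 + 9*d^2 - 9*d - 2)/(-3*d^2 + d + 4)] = 2*(9*d^4 - 6*d^3 - 45*d^2 + 30*d - 17)/(9*d^4 - 6*d^3 - 23*d^2 + 8*d + 16)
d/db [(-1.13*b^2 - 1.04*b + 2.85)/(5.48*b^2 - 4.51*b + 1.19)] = (10.7955*b^2 - 33.9254*b + 11.6159)/(30.0304*b^4 - 49.4296*b^3 + 33.3825*b^2 - 10.7338*b + 1.4161)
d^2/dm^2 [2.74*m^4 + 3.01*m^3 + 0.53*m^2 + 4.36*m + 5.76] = 32.88*m^2 + 18.06*m + 1.06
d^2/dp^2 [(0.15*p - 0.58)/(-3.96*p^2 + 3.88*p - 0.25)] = (-(0.15*p - 0.58)*(7.92*p - 3.88)*(15.84*p - 7.76) + (3.564*p - 5.7576)*(3.96*p^2 - 3.88*p + 0.25))/(3.96*p^2 - 3.88*p + 0.25)^3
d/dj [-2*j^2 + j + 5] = 1 - 4*j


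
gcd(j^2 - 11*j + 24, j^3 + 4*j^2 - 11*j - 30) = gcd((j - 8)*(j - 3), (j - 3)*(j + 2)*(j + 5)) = j - 3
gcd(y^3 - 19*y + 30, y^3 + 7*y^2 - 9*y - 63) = y - 3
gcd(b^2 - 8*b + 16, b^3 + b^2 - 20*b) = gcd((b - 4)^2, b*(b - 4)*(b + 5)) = b - 4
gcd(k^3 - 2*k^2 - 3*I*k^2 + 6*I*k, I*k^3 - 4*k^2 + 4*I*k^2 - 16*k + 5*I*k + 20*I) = 1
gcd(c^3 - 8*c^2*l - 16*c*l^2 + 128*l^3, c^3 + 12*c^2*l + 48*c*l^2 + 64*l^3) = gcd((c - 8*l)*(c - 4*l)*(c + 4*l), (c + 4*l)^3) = c + 4*l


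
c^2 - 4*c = c*(c - 4)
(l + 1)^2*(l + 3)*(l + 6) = l^4 + 11*l^3 + 37*l^2 + 45*l + 18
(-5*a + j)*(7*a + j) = -35*a^2 + 2*a*j + j^2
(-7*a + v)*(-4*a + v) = 28*a^2 - 11*a*v + v^2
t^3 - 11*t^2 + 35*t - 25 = (t - 5)^2*(t - 1)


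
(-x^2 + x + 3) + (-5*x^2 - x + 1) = 4 - 6*x^2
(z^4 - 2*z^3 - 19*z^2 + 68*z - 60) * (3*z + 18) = 3*z^5 + 12*z^4 - 93*z^3 - 138*z^2 + 1044*z - 1080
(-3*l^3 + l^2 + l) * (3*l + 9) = -9*l^4 - 24*l^3 + 12*l^2 + 9*l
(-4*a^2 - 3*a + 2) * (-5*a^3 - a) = 20*a^5 + 15*a^4 - 6*a^3 + 3*a^2 - 2*a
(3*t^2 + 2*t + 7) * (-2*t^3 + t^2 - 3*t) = -6*t^5 - t^4 - 21*t^3 + t^2 - 21*t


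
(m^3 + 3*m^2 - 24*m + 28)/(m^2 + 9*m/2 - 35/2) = 2*(m^2 - 4*m + 4)/(2*m - 5)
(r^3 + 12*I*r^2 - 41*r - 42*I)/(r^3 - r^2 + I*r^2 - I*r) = (r^3 + 12*I*r^2 - 41*r - 42*I)/(r*(r^2 - r + I*r - I))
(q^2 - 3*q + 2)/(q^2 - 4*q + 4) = (q - 1)/(q - 2)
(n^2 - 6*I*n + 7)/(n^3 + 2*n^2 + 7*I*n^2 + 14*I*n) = (n^2 - 6*I*n + 7)/(n*(n^2 + n*(2 + 7*I) + 14*I))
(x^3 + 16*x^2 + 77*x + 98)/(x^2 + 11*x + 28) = (x^2 + 9*x + 14)/(x + 4)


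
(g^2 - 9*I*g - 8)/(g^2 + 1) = (g - 8*I)/(g + I)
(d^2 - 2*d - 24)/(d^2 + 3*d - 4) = (d - 6)/(d - 1)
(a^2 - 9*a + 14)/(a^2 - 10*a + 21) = (a - 2)/(a - 3)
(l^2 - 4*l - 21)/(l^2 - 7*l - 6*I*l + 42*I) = (l + 3)/(l - 6*I)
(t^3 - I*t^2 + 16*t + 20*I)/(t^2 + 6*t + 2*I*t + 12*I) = (t^2 - 3*I*t + 10)/(t + 6)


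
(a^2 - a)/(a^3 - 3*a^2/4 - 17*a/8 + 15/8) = 8*a/(8*a^2 + 2*a - 15)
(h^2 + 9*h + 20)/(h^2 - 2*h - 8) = (h^2 + 9*h + 20)/(h^2 - 2*h - 8)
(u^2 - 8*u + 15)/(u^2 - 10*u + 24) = (u^2 - 8*u + 15)/(u^2 - 10*u + 24)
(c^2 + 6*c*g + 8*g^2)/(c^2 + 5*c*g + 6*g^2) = (c + 4*g)/(c + 3*g)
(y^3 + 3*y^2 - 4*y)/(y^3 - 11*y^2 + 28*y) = (y^2 + 3*y - 4)/(y^2 - 11*y + 28)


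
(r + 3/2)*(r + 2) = r^2 + 7*r/2 + 3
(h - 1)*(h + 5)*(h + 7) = h^3 + 11*h^2 + 23*h - 35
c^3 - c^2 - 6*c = c*(c - 3)*(c + 2)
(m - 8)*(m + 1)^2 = m^3 - 6*m^2 - 15*m - 8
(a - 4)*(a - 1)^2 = a^3 - 6*a^2 + 9*a - 4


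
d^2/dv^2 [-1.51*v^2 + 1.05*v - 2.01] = -3.02000000000000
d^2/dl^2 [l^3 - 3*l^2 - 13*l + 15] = 6*l - 6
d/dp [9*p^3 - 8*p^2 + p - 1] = 27*p^2 - 16*p + 1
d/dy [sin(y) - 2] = cos(y)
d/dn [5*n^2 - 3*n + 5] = 10*n - 3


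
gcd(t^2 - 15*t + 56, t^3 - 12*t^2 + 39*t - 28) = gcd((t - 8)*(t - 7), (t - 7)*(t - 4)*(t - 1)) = t - 7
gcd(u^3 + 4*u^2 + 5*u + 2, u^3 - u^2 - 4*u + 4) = u + 2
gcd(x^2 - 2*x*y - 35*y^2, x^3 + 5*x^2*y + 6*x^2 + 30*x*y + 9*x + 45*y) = x + 5*y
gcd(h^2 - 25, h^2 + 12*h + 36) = 1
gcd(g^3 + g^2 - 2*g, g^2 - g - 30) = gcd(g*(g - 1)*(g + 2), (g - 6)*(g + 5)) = 1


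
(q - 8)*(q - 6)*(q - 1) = q^3 - 15*q^2 + 62*q - 48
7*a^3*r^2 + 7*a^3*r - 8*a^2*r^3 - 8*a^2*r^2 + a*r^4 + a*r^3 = r*(-7*a + r)*(-a + r)*(a*r + a)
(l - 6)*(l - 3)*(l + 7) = l^3 - 2*l^2 - 45*l + 126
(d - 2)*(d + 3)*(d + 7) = d^3 + 8*d^2 + d - 42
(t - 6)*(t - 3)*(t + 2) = t^3 - 7*t^2 + 36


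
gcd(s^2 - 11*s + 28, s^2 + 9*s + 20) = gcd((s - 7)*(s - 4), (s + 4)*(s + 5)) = 1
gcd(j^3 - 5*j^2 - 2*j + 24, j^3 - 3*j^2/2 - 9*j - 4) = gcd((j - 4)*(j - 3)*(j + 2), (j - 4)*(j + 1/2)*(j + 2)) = j^2 - 2*j - 8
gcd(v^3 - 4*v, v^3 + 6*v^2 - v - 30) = v - 2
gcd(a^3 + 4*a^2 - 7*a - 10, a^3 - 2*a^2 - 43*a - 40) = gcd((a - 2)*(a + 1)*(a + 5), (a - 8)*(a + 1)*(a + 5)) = a^2 + 6*a + 5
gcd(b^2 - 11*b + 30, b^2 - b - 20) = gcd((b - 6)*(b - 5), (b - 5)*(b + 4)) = b - 5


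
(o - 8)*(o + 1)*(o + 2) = o^3 - 5*o^2 - 22*o - 16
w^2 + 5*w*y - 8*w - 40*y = (w - 8)*(w + 5*y)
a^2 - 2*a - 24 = (a - 6)*(a + 4)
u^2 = u^2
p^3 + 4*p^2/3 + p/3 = p*(p + 1/3)*(p + 1)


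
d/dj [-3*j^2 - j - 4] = -6*j - 1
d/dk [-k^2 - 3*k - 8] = -2*k - 3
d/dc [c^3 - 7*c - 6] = 3*c^2 - 7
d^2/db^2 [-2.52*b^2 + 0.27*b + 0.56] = -5.04000000000000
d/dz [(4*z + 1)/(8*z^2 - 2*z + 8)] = (-16*z^2 - 8*z + 17)/(2*(16*z^4 - 8*z^3 + 33*z^2 - 8*z + 16))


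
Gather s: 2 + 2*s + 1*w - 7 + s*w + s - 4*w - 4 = s*(w + 3) - 3*w - 9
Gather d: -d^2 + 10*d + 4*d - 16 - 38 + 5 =-d^2 + 14*d - 49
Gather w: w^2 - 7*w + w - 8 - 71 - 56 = w^2 - 6*w - 135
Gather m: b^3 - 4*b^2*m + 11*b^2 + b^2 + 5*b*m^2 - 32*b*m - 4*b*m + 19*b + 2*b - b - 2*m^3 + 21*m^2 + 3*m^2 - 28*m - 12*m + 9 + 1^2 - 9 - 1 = b^3 + 12*b^2 + 20*b - 2*m^3 + m^2*(5*b + 24) + m*(-4*b^2 - 36*b - 40)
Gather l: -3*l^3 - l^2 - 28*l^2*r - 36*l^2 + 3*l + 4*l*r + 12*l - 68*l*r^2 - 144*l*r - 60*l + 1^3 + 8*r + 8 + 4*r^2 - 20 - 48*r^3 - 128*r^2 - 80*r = -3*l^3 + l^2*(-28*r - 37) + l*(-68*r^2 - 140*r - 45) - 48*r^3 - 124*r^2 - 72*r - 11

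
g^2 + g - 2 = (g - 1)*(g + 2)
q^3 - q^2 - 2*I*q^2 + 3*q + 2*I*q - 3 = (q - 1)*(q - 3*I)*(q + I)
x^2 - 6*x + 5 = (x - 5)*(x - 1)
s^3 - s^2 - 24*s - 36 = (s - 6)*(s + 2)*(s + 3)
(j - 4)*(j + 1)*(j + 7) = j^3 + 4*j^2 - 25*j - 28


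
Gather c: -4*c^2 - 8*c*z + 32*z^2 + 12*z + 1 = -4*c^2 - 8*c*z + 32*z^2 + 12*z + 1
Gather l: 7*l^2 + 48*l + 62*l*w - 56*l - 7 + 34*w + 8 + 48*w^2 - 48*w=7*l^2 + l*(62*w - 8) + 48*w^2 - 14*w + 1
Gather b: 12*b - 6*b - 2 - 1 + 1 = 6*b - 2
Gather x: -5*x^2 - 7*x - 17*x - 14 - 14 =-5*x^2 - 24*x - 28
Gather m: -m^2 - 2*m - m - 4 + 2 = -m^2 - 3*m - 2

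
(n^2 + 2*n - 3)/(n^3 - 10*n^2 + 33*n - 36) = (n^2 + 2*n - 3)/(n^3 - 10*n^2 + 33*n - 36)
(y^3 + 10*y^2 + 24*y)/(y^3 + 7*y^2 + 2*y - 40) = y*(y + 6)/(y^2 + 3*y - 10)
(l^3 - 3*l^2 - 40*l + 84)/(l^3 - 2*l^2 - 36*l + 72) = (l - 7)/(l - 6)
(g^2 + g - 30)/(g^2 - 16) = (g^2 + g - 30)/(g^2 - 16)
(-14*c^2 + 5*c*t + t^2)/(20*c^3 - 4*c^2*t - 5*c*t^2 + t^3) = (7*c + t)/(-10*c^2 - 3*c*t + t^2)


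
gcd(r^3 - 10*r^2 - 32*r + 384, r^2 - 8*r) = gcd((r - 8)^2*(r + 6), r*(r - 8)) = r - 8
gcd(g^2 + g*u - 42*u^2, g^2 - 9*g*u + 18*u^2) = -g + 6*u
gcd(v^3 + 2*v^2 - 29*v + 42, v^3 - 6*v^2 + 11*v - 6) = v^2 - 5*v + 6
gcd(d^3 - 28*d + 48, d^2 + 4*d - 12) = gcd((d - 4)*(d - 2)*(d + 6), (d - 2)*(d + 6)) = d^2 + 4*d - 12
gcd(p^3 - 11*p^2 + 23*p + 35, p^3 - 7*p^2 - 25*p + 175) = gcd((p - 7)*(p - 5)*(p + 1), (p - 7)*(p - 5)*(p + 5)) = p^2 - 12*p + 35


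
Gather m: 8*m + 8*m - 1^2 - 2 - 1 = 16*m - 4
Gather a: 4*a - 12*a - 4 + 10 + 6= 12 - 8*a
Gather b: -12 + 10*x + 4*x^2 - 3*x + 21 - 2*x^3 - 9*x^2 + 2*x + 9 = -2*x^3 - 5*x^2 + 9*x + 18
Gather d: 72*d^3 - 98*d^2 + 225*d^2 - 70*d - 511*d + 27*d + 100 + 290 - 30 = 72*d^3 + 127*d^2 - 554*d + 360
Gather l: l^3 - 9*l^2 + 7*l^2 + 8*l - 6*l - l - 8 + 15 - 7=l^3 - 2*l^2 + l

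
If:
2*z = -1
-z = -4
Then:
No Solution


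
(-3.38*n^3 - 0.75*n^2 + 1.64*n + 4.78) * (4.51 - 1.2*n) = 4.056*n^4 - 14.3438*n^3 - 5.3505*n^2 + 1.6604*n + 21.5578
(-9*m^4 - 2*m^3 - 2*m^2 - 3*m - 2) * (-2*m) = 18*m^5 + 4*m^4 + 4*m^3 + 6*m^2 + 4*m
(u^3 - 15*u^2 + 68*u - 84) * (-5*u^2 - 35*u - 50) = -5*u^5 + 40*u^4 + 135*u^3 - 1210*u^2 - 460*u + 4200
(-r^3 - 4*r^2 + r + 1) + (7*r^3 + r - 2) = 6*r^3 - 4*r^2 + 2*r - 1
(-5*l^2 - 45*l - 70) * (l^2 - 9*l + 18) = -5*l^4 + 245*l^2 - 180*l - 1260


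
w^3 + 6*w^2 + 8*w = w*(w + 2)*(w + 4)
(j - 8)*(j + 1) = j^2 - 7*j - 8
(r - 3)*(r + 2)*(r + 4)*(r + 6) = r^4 + 9*r^3 + 8*r^2 - 84*r - 144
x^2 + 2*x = x*(x + 2)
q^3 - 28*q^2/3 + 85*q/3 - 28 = (q - 4)*(q - 3)*(q - 7/3)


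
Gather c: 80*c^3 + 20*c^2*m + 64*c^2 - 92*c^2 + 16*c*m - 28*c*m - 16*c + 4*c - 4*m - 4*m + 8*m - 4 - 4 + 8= 80*c^3 + c^2*(20*m - 28) + c*(-12*m - 12)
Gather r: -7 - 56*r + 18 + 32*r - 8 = 3 - 24*r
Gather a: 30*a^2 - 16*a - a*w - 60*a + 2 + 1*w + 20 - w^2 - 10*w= 30*a^2 + a*(-w - 76) - w^2 - 9*w + 22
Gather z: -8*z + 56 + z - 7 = 49 - 7*z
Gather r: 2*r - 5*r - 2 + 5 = 3 - 3*r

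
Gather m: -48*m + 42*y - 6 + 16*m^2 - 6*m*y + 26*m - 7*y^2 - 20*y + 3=16*m^2 + m*(-6*y - 22) - 7*y^2 + 22*y - 3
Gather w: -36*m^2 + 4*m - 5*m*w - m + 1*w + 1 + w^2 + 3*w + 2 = -36*m^2 + 3*m + w^2 + w*(4 - 5*m) + 3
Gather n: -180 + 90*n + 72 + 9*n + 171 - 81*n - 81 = 18*n - 18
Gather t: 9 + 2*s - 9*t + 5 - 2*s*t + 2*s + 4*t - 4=4*s + t*(-2*s - 5) + 10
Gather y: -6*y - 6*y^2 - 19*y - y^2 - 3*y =-7*y^2 - 28*y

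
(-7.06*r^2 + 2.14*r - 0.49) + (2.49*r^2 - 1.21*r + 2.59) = -4.57*r^2 + 0.93*r + 2.1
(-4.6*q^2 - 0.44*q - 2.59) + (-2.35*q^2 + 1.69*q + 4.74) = -6.95*q^2 + 1.25*q + 2.15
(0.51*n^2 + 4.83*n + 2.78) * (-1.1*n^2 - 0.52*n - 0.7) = -0.561*n^4 - 5.5782*n^3 - 5.9266*n^2 - 4.8266*n - 1.946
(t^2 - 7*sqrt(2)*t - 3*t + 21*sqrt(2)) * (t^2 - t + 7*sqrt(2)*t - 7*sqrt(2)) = t^4 - 4*t^3 - 95*t^2 + 392*t - 294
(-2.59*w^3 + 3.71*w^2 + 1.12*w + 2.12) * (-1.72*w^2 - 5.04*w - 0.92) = 4.4548*w^5 + 6.6724*w^4 - 18.242*w^3 - 12.7044*w^2 - 11.7152*w - 1.9504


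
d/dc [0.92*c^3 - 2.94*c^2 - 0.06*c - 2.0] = 2.76*c^2 - 5.88*c - 0.06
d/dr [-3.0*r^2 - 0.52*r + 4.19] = -6.0*r - 0.52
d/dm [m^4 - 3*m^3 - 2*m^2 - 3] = m*(4*m^2 - 9*m - 4)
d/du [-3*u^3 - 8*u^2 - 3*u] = -9*u^2 - 16*u - 3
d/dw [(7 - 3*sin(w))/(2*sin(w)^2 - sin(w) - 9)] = (6*sin(w)^2 - 28*sin(w) + 34)*cos(w)/(sin(w) + cos(2*w) + 8)^2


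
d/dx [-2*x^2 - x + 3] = -4*x - 1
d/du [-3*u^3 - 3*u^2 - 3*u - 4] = -9*u^2 - 6*u - 3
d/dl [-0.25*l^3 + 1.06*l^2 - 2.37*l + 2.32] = -0.75*l^2 + 2.12*l - 2.37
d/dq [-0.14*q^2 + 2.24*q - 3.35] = 2.24 - 0.28*q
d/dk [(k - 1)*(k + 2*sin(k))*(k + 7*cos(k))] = (1 - k)*(k + 2*sin(k))*(7*sin(k) - 1) + (k - 1)*(k + 7*cos(k))*(2*cos(k) + 1) + (k + 2*sin(k))*(k + 7*cos(k))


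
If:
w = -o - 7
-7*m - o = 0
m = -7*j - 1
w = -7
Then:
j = -1/7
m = 0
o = 0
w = -7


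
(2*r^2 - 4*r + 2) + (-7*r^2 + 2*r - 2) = -5*r^2 - 2*r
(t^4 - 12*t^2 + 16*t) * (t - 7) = t^5 - 7*t^4 - 12*t^3 + 100*t^2 - 112*t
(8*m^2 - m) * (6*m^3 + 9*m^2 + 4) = 48*m^5 + 66*m^4 - 9*m^3 + 32*m^2 - 4*m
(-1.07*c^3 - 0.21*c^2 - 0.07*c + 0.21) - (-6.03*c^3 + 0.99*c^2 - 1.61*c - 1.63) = 4.96*c^3 - 1.2*c^2 + 1.54*c + 1.84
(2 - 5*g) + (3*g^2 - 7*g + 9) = 3*g^2 - 12*g + 11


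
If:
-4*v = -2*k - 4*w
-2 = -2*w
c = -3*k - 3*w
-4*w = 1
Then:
No Solution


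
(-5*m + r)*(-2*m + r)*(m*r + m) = 10*m^3*r + 10*m^3 - 7*m^2*r^2 - 7*m^2*r + m*r^3 + m*r^2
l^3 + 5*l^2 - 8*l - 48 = (l - 3)*(l + 4)^2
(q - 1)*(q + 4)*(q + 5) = q^3 + 8*q^2 + 11*q - 20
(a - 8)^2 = a^2 - 16*a + 64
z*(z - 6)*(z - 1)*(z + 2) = z^4 - 5*z^3 - 8*z^2 + 12*z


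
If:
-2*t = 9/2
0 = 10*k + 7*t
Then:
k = 63/40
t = -9/4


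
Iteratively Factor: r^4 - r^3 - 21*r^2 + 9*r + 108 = (r - 3)*(r^3 + 2*r^2 - 15*r - 36) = (r - 3)*(r + 3)*(r^2 - r - 12) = (r - 3)*(r + 3)^2*(r - 4)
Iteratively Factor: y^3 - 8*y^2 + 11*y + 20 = (y + 1)*(y^2 - 9*y + 20) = (y - 5)*(y + 1)*(y - 4)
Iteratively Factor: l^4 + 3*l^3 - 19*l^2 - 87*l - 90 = (l + 3)*(l^3 - 19*l - 30) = (l + 3)^2*(l^2 - 3*l - 10) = (l - 5)*(l + 3)^2*(l + 2)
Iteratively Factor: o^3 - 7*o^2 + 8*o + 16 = (o - 4)*(o^2 - 3*o - 4) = (o - 4)^2*(o + 1)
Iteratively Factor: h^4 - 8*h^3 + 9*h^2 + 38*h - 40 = (h - 4)*(h^3 - 4*h^2 - 7*h + 10) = (h - 5)*(h - 4)*(h^2 + h - 2) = (h - 5)*(h - 4)*(h - 1)*(h + 2)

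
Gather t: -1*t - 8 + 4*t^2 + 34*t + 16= 4*t^2 + 33*t + 8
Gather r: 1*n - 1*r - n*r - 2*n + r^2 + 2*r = -n + r^2 + r*(1 - n)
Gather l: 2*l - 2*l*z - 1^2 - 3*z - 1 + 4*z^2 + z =l*(2 - 2*z) + 4*z^2 - 2*z - 2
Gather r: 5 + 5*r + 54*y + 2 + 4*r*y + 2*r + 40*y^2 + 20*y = r*(4*y + 7) + 40*y^2 + 74*y + 7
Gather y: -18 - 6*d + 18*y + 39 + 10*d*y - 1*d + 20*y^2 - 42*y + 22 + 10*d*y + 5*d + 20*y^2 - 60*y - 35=-2*d + 40*y^2 + y*(20*d - 84) + 8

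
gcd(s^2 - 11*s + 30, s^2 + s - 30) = s - 5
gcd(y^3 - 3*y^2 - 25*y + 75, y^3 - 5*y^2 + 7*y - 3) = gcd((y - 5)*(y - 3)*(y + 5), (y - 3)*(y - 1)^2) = y - 3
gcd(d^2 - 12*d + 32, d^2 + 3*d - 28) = d - 4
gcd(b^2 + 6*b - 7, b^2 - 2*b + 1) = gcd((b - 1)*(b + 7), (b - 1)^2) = b - 1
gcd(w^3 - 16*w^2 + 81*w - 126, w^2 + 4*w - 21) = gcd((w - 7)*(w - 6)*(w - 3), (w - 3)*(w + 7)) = w - 3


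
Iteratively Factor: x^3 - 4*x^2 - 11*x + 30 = (x - 2)*(x^2 - 2*x - 15) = (x - 5)*(x - 2)*(x + 3)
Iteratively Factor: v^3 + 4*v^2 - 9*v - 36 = (v - 3)*(v^2 + 7*v + 12) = (v - 3)*(v + 4)*(v + 3)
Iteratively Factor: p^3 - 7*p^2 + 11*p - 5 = (p - 1)*(p^2 - 6*p + 5) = (p - 1)^2*(p - 5)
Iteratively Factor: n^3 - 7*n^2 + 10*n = (n)*(n^2 - 7*n + 10) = n*(n - 5)*(n - 2)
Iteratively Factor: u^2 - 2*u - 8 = (u - 4)*(u + 2)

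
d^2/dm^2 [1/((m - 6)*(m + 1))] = 2*((m - 6)^2 + (m - 6)*(m + 1) + (m + 1)^2)/((m - 6)^3*(m + 1)^3)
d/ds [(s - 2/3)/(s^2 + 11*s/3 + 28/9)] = 9*(-9*s^2 + 12*s + 50)/(81*s^4 + 594*s^3 + 1593*s^2 + 1848*s + 784)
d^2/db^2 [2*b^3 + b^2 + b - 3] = 12*b + 2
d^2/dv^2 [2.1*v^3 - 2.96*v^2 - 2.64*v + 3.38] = 12.6*v - 5.92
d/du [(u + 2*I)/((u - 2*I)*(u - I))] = (-u^2 - 4*I*u - 8)/(u^4 - 6*I*u^3 - 13*u^2 + 12*I*u + 4)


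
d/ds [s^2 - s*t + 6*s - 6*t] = 2*s - t + 6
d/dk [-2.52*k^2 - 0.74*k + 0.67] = -5.04*k - 0.74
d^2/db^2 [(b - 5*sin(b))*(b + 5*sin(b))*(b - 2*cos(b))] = 2*b^2*cos(b) + 8*b*sin(b) - 50*b*cos(2*b) + 6*b - 50*sin(2*b) - 33*cos(b)/2 + 225*cos(3*b)/2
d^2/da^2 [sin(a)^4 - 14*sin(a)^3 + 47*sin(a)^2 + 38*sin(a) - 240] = -16*sin(a)^4 + 126*sin(a)^3 - 176*sin(a)^2 - 122*sin(a) + 94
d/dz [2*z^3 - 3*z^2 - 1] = 6*z*(z - 1)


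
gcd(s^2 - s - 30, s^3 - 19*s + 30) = s + 5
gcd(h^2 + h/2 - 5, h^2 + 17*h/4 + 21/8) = 1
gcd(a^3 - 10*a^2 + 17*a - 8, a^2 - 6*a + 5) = a - 1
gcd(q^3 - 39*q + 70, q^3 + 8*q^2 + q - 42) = q^2 + 5*q - 14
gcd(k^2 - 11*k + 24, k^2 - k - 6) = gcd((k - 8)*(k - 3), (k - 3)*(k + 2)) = k - 3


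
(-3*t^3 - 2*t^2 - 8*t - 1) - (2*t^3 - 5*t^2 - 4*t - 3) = -5*t^3 + 3*t^2 - 4*t + 2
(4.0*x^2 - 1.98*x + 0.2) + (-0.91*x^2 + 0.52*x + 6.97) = 3.09*x^2 - 1.46*x + 7.17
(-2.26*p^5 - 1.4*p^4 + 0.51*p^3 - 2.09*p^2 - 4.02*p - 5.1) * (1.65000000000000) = -3.729*p^5 - 2.31*p^4 + 0.8415*p^3 - 3.4485*p^2 - 6.633*p - 8.415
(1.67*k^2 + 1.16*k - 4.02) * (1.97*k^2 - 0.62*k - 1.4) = 3.2899*k^4 + 1.2498*k^3 - 10.9766*k^2 + 0.8684*k + 5.628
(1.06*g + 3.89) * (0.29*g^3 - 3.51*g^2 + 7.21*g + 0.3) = 0.3074*g^4 - 2.5925*g^3 - 6.0113*g^2 + 28.3649*g + 1.167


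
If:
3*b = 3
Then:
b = 1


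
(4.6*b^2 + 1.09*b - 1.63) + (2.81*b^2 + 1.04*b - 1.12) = 7.41*b^2 + 2.13*b - 2.75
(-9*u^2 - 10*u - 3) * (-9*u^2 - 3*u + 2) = 81*u^4 + 117*u^3 + 39*u^2 - 11*u - 6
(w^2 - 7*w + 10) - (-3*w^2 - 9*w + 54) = 4*w^2 + 2*w - 44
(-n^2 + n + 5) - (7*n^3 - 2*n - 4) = -7*n^3 - n^2 + 3*n + 9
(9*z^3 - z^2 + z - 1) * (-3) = -27*z^3 + 3*z^2 - 3*z + 3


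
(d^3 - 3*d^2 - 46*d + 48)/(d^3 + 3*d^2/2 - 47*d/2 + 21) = 2*(d - 8)/(2*d - 7)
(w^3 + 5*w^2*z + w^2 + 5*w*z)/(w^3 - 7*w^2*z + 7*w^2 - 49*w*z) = (w^2 + 5*w*z + w + 5*z)/(w^2 - 7*w*z + 7*w - 49*z)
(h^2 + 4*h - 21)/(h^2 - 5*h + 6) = (h + 7)/(h - 2)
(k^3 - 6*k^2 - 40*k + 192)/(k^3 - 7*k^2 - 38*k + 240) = (k - 4)/(k - 5)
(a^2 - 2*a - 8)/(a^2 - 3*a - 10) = (a - 4)/(a - 5)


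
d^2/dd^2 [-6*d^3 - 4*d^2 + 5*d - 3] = -36*d - 8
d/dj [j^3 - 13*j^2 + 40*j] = 3*j^2 - 26*j + 40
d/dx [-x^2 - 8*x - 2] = -2*x - 8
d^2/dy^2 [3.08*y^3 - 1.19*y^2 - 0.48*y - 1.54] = 18.48*y - 2.38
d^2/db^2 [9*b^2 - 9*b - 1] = 18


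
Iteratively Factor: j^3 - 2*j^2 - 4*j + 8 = (j + 2)*(j^2 - 4*j + 4) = (j - 2)*(j + 2)*(j - 2)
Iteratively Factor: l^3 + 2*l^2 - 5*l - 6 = (l + 1)*(l^2 + l - 6) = (l + 1)*(l + 3)*(l - 2)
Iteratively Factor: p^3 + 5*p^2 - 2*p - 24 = (p + 3)*(p^2 + 2*p - 8) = (p + 3)*(p + 4)*(p - 2)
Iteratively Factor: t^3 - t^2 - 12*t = (t - 4)*(t^2 + 3*t) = (t - 4)*(t + 3)*(t)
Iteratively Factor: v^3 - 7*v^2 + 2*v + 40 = (v + 2)*(v^2 - 9*v + 20) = (v - 4)*(v + 2)*(v - 5)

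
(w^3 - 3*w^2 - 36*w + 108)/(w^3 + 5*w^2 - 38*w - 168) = (w^2 + 3*w - 18)/(w^2 + 11*w + 28)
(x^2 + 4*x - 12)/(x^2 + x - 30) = (x - 2)/(x - 5)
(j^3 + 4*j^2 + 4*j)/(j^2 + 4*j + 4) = j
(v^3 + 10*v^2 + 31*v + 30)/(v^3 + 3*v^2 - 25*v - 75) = (v + 2)/(v - 5)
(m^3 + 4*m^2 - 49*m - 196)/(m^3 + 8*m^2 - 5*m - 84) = (m - 7)/(m - 3)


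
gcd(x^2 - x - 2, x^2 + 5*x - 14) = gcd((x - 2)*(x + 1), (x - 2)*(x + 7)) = x - 2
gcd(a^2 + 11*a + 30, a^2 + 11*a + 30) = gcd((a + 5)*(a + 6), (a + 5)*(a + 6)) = a^2 + 11*a + 30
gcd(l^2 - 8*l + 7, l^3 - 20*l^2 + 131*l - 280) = l - 7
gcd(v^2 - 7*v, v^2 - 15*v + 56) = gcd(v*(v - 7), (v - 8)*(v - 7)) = v - 7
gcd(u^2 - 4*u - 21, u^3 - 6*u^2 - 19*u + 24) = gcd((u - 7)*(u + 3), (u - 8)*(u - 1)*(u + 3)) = u + 3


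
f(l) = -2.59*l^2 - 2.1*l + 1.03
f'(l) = -5.18*l - 2.1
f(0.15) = 0.66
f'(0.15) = -2.88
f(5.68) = -94.46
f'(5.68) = -31.52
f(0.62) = -1.27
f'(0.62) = -5.31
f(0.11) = 0.77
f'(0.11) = -2.67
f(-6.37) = -90.69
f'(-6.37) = 30.90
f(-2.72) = -12.42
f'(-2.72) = 11.99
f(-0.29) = 1.42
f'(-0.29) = -0.60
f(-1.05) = 0.38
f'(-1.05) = 3.34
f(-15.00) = -550.22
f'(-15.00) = 75.60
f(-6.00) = -79.61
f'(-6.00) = 28.98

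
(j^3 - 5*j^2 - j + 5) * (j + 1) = j^4 - 4*j^3 - 6*j^2 + 4*j + 5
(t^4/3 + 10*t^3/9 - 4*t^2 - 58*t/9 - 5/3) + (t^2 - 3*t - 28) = t^4/3 + 10*t^3/9 - 3*t^2 - 85*t/9 - 89/3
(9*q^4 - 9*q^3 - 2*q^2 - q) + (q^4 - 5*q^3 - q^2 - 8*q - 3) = 10*q^4 - 14*q^3 - 3*q^2 - 9*q - 3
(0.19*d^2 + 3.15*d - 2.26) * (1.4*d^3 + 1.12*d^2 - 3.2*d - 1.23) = 0.266*d^5 + 4.6228*d^4 - 0.244*d^3 - 12.8449*d^2 + 3.3575*d + 2.7798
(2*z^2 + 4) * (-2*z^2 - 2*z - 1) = -4*z^4 - 4*z^3 - 10*z^2 - 8*z - 4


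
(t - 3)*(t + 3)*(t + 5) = t^3 + 5*t^2 - 9*t - 45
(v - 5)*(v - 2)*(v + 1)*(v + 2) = v^4 - 4*v^3 - 9*v^2 + 16*v + 20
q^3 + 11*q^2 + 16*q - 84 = (q - 2)*(q + 6)*(q + 7)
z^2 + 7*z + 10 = (z + 2)*(z + 5)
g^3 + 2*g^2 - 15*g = g*(g - 3)*(g + 5)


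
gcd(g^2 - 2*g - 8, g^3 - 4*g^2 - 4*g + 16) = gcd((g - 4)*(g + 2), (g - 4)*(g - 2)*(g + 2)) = g^2 - 2*g - 8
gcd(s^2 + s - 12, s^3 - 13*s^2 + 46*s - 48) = s - 3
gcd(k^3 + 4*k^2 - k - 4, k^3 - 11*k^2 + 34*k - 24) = k - 1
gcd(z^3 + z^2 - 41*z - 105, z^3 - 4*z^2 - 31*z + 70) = z^2 - 2*z - 35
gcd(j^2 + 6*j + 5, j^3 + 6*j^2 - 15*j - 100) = j + 5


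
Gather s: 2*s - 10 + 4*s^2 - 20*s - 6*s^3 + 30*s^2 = -6*s^3 + 34*s^2 - 18*s - 10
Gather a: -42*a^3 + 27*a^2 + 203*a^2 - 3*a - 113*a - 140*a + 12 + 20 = -42*a^3 + 230*a^2 - 256*a + 32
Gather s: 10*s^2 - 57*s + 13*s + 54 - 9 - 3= 10*s^2 - 44*s + 42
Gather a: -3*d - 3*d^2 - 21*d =-3*d^2 - 24*d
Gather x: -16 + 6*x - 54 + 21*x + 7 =27*x - 63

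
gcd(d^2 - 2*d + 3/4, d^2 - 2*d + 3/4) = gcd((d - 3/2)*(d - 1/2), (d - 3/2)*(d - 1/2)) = d^2 - 2*d + 3/4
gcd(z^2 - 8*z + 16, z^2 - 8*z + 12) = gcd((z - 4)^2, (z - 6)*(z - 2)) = 1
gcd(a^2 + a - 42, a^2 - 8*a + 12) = a - 6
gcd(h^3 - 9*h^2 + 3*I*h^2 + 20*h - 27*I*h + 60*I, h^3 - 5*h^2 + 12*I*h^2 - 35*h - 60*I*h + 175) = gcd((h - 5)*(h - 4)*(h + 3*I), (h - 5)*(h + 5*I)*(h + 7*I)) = h - 5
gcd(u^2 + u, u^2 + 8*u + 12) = 1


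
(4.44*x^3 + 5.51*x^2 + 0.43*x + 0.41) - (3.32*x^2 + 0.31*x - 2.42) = 4.44*x^3 + 2.19*x^2 + 0.12*x + 2.83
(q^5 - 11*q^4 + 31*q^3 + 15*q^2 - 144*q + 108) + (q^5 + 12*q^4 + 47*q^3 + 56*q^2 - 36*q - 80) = 2*q^5 + q^4 + 78*q^3 + 71*q^2 - 180*q + 28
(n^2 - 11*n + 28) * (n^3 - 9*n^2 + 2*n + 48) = n^5 - 20*n^4 + 129*n^3 - 226*n^2 - 472*n + 1344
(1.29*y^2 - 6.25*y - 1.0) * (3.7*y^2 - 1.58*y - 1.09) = 4.773*y^4 - 25.1632*y^3 + 4.7689*y^2 + 8.3925*y + 1.09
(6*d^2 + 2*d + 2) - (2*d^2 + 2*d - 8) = 4*d^2 + 10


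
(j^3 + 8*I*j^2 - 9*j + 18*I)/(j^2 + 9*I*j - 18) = j - I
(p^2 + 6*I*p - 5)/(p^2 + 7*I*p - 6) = (p + 5*I)/(p + 6*I)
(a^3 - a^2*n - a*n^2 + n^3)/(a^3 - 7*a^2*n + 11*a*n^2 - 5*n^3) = (a + n)/(a - 5*n)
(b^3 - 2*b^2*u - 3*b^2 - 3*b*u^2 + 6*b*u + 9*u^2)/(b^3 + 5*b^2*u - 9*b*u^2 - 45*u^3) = (b^2 + b*u - 3*b - 3*u)/(b^2 + 8*b*u + 15*u^2)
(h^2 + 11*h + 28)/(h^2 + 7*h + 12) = (h + 7)/(h + 3)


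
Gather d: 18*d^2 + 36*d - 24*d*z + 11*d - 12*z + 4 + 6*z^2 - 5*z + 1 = 18*d^2 + d*(47 - 24*z) + 6*z^2 - 17*z + 5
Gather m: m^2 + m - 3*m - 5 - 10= m^2 - 2*m - 15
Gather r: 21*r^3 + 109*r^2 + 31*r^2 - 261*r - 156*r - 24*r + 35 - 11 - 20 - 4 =21*r^3 + 140*r^2 - 441*r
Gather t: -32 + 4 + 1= -27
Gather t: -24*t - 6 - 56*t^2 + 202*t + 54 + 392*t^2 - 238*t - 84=336*t^2 - 60*t - 36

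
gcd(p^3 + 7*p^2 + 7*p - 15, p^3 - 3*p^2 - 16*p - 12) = 1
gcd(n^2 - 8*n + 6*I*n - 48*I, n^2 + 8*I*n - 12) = n + 6*I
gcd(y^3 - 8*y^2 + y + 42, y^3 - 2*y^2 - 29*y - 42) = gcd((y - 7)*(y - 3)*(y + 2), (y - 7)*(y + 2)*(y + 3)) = y^2 - 5*y - 14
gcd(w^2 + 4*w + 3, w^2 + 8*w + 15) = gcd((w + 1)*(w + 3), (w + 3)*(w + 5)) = w + 3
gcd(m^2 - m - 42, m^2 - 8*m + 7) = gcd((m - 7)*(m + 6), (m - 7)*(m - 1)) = m - 7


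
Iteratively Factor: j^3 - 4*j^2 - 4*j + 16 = (j - 4)*(j^2 - 4) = (j - 4)*(j + 2)*(j - 2)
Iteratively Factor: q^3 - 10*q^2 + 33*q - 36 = (q - 3)*(q^2 - 7*q + 12) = (q - 3)^2*(q - 4)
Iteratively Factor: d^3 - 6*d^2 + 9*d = (d - 3)*(d^2 - 3*d) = (d - 3)^2*(d)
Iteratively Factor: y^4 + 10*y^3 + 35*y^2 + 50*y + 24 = (y + 4)*(y^3 + 6*y^2 + 11*y + 6) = (y + 3)*(y + 4)*(y^2 + 3*y + 2) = (y + 2)*(y + 3)*(y + 4)*(y + 1)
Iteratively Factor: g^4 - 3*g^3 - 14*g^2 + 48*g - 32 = (g - 4)*(g^3 + g^2 - 10*g + 8) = (g - 4)*(g - 1)*(g^2 + 2*g - 8) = (g - 4)*(g - 2)*(g - 1)*(g + 4)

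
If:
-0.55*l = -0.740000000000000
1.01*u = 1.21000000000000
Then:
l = 1.35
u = 1.20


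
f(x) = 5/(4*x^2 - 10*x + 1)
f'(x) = 5*(10 - 8*x)/(4*x^2 - 10*x + 1)^2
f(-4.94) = 0.03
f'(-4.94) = 0.01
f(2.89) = 0.91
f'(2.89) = -2.16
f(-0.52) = 0.69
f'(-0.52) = 1.34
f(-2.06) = 0.13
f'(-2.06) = 0.09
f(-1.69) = 0.17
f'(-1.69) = 0.14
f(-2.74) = 0.09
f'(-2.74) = 0.05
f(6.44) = 0.05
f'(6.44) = -0.02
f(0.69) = -1.25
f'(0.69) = 1.40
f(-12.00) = 0.01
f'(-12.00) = 0.00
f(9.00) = 0.02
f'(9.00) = -0.00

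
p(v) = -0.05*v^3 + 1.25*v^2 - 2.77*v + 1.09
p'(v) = -0.15*v^2 + 2.5*v - 2.77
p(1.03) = -0.49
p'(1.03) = -0.35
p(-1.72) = 9.81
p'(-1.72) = -7.51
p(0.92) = -0.44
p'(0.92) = -0.60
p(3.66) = 5.24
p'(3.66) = 4.37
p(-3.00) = 22.00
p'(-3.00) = -11.62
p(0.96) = -0.46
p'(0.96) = -0.51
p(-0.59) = 3.17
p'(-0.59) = -4.30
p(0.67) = -0.22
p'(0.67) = -1.16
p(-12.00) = 300.73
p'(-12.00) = -54.37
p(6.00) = 18.67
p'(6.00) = 6.83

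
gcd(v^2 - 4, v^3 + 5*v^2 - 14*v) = v - 2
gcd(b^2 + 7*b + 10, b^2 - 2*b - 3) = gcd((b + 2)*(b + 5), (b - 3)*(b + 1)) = 1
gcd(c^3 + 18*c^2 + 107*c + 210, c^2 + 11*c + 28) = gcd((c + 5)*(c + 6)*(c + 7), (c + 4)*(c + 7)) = c + 7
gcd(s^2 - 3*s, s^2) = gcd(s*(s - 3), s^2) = s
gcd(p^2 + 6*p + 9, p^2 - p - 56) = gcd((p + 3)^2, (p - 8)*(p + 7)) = 1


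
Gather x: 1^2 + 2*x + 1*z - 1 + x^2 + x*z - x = x^2 + x*(z + 1) + z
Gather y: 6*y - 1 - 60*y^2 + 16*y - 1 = -60*y^2 + 22*y - 2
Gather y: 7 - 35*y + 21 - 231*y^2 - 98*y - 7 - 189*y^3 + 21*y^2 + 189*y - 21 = -189*y^3 - 210*y^2 + 56*y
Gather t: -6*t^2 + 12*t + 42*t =-6*t^2 + 54*t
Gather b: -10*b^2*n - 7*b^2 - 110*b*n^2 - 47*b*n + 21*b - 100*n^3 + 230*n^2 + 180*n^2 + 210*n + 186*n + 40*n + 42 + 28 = b^2*(-10*n - 7) + b*(-110*n^2 - 47*n + 21) - 100*n^3 + 410*n^2 + 436*n + 70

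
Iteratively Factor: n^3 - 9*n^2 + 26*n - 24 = (n - 3)*(n^2 - 6*n + 8) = (n - 3)*(n - 2)*(n - 4)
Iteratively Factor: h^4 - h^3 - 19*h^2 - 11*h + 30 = (h - 5)*(h^3 + 4*h^2 + h - 6) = (h - 5)*(h + 2)*(h^2 + 2*h - 3) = (h - 5)*(h + 2)*(h + 3)*(h - 1)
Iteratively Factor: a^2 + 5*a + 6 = (a + 3)*(a + 2)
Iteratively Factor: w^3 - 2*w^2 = (w)*(w^2 - 2*w) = w*(w - 2)*(w)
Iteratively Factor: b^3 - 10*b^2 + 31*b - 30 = (b - 2)*(b^2 - 8*b + 15) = (b - 3)*(b - 2)*(b - 5)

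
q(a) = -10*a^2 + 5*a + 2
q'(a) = 5 - 20*a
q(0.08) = 2.34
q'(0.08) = 3.40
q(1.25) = -7.38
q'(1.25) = -20.00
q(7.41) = -510.03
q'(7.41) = -143.20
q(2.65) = -54.98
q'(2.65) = -48.00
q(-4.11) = -187.47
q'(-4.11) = 87.20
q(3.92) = -132.06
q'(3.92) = -73.40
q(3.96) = -135.02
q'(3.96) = -74.20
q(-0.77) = -7.78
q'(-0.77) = 20.40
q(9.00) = -763.00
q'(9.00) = -175.00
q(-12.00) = -1498.00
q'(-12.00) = 245.00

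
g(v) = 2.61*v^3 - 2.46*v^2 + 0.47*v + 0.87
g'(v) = 7.83*v^2 - 4.92*v + 0.47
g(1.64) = 6.54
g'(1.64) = 13.46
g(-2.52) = -57.70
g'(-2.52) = 62.59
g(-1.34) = -10.46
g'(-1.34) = 21.12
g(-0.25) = 0.56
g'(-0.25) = 2.19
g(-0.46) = -0.12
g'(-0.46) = 4.39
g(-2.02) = -31.63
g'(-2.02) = 42.36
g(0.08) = 0.89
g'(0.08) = 0.13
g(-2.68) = -68.30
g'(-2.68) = 69.89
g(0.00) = 0.87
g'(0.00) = 0.47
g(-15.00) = -9368.43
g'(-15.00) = 1836.02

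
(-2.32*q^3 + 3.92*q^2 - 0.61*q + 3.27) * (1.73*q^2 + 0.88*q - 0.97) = -4.0136*q^5 + 4.74*q^4 + 4.6447*q^3 + 1.3179*q^2 + 3.4693*q - 3.1719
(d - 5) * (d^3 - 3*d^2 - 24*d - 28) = d^4 - 8*d^3 - 9*d^2 + 92*d + 140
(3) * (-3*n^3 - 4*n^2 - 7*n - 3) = -9*n^3 - 12*n^2 - 21*n - 9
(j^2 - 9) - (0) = j^2 - 9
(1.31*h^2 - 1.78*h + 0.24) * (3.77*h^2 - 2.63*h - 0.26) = 4.9387*h^4 - 10.1559*h^3 + 5.2456*h^2 - 0.1684*h - 0.0624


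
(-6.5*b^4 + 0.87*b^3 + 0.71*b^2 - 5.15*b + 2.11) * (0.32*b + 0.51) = -2.08*b^5 - 3.0366*b^4 + 0.6709*b^3 - 1.2859*b^2 - 1.9513*b + 1.0761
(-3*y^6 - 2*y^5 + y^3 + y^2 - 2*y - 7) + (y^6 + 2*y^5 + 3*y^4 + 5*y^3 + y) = -2*y^6 + 3*y^4 + 6*y^3 + y^2 - y - 7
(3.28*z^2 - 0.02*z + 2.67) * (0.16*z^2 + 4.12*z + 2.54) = 0.5248*z^4 + 13.5104*z^3 + 8.676*z^2 + 10.9496*z + 6.7818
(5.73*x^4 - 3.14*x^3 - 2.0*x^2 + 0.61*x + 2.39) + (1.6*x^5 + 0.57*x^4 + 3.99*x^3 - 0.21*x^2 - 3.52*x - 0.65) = 1.6*x^5 + 6.3*x^4 + 0.85*x^3 - 2.21*x^2 - 2.91*x + 1.74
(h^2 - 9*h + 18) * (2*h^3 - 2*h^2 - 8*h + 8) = 2*h^5 - 20*h^4 + 46*h^3 + 44*h^2 - 216*h + 144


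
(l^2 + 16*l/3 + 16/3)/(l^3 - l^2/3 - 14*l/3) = (3*l^2 + 16*l + 16)/(l*(3*l^2 - l - 14))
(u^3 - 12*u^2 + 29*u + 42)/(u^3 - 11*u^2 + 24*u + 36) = (u - 7)/(u - 6)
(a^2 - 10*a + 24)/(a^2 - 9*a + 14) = (a^2 - 10*a + 24)/(a^2 - 9*a + 14)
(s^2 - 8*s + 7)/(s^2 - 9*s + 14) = (s - 1)/(s - 2)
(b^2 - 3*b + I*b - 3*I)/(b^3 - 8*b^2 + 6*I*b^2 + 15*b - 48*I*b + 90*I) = (b + I)/(b^2 + b*(-5 + 6*I) - 30*I)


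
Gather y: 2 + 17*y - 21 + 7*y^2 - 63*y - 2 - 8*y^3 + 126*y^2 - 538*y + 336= -8*y^3 + 133*y^2 - 584*y + 315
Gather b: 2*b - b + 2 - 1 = b + 1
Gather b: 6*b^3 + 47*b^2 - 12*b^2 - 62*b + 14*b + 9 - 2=6*b^3 + 35*b^2 - 48*b + 7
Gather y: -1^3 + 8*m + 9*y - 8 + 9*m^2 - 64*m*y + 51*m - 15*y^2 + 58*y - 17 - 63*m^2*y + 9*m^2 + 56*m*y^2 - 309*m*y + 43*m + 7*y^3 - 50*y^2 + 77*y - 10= 18*m^2 + 102*m + 7*y^3 + y^2*(56*m - 65) + y*(-63*m^2 - 373*m + 144) - 36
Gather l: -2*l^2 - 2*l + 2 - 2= -2*l^2 - 2*l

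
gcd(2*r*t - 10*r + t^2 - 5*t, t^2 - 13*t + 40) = t - 5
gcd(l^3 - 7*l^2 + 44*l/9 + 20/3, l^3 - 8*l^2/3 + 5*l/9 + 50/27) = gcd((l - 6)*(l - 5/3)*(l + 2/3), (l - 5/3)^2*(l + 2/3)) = l^2 - l - 10/9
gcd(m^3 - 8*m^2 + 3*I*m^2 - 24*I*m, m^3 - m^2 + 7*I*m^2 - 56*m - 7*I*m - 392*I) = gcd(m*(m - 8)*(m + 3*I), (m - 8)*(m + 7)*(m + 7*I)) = m - 8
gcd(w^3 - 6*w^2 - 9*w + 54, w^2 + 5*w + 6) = w + 3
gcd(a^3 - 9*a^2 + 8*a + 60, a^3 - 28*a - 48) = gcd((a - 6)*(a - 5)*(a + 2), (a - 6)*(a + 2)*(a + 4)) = a^2 - 4*a - 12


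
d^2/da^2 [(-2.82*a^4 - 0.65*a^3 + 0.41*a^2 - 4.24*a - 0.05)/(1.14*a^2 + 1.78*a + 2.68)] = (-7.32974399999999*a^6 - 34.334064*a^5 - 105.303312*a^4 - 228.07216*a^3 - 269.562648*a^2 + 49.104168*a + 46.33124)/(1.481544*a^6 + 6.939864*a^5 + 21.284712*a^4 + 38.269288*a^3 + 50.037744*a^2 + 38.354016*a + 19.248832)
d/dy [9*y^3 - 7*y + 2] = 27*y^2 - 7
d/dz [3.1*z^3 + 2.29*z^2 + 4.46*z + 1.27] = 9.3*z^2 + 4.58*z + 4.46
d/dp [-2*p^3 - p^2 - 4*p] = -6*p^2 - 2*p - 4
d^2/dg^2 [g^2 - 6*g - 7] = 2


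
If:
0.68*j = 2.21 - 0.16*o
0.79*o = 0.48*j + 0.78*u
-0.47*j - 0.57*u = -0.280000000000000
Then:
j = 3.30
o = -0.20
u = -2.23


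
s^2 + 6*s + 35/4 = (s + 5/2)*(s + 7/2)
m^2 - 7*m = m*(m - 7)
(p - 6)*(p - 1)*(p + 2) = p^3 - 5*p^2 - 8*p + 12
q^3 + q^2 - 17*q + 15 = (q - 3)*(q - 1)*(q + 5)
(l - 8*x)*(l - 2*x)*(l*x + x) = l^3*x - 10*l^2*x^2 + l^2*x + 16*l*x^3 - 10*l*x^2 + 16*x^3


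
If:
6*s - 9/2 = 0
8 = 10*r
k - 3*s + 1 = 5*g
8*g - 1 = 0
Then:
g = 1/8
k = 15/8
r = 4/5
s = 3/4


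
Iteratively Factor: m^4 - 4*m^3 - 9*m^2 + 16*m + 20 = (m - 2)*(m^3 - 2*m^2 - 13*m - 10) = (m - 2)*(m + 2)*(m^2 - 4*m - 5) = (m - 5)*(m - 2)*(m + 2)*(m + 1)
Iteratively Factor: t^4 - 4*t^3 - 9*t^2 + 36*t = (t)*(t^3 - 4*t^2 - 9*t + 36) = t*(t - 3)*(t^2 - t - 12) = t*(t - 4)*(t - 3)*(t + 3)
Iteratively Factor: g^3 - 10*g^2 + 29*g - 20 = (g - 1)*(g^2 - 9*g + 20) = (g - 4)*(g - 1)*(g - 5)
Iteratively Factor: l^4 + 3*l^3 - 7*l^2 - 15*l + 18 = (l - 2)*(l^3 + 5*l^2 + 3*l - 9) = (l - 2)*(l - 1)*(l^2 + 6*l + 9) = (l - 2)*(l - 1)*(l + 3)*(l + 3)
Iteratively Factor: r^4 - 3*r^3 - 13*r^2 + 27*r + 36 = (r - 4)*(r^3 + r^2 - 9*r - 9) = (r - 4)*(r - 3)*(r^2 + 4*r + 3) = (r - 4)*(r - 3)*(r + 3)*(r + 1)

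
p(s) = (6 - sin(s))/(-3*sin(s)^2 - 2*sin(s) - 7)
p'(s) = (6 - sin(s))*(6*sin(s)*cos(s) + 2*cos(s))/(-3*sin(s)^2 - 2*sin(s) - 7)^2 - cos(s)/(-3*sin(s)^2 - 2*sin(s) - 7) = (-3*sin(s)^2 + 36*sin(s) + 19)*cos(s)/(3*sin(s)^2 + 2*sin(s) + 7)^2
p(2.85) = -0.73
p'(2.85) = -0.46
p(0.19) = -0.78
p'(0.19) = 0.45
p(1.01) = -0.48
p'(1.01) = 0.21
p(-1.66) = -0.88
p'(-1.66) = 0.03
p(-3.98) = -0.52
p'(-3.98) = -0.29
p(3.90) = -0.95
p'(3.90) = 0.11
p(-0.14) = -0.91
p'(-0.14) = 0.30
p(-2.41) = -0.95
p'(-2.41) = 0.10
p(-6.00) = -0.73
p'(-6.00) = 0.46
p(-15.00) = -0.95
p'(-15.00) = 0.09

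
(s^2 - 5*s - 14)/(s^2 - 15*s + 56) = (s + 2)/(s - 8)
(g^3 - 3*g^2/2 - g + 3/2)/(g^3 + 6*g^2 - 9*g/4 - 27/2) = 2*(g^2 - 1)/(2*g^2 + 15*g + 18)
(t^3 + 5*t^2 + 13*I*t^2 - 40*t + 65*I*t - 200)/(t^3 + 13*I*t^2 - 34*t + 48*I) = (t^2 + 5*t*(1 + I) + 25*I)/(t^2 + 5*I*t + 6)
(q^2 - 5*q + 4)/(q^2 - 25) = (q^2 - 5*q + 4)/(q^2 - 25)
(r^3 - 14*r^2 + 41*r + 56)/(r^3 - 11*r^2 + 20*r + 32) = (r - 7)/(r - 4)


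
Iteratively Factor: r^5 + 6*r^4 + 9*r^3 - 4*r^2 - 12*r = (r)*(r^4 + 6*r^3 + 9*r^2 - 4*r - 12) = r*(r + 2)*(r^3 + 4*r^2 + r - 6) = r*(r + 2)^2*(r^2 + 2*r - 3) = r*(r - 1)*(r + 2)^2*(r + 3)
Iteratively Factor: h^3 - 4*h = (h + 2)*(h^2 - 2*h) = (h - 2)*(h + 2)*(h)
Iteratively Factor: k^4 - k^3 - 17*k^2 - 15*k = (k + 3)*(k^3 - 4*k^2 - 5*k) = (k + 1)*(k + 3)*(k^2 - 5*k) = (k - 5)*(k + 1)*(k + 3)*(k)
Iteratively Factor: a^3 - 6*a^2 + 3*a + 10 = (a - 2)*(a^2 - 4*a - 5) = (a - 5)*(a - 2)*(a + 1)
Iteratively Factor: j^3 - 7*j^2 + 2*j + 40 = (j - 5)*(j^2 - 2*j - 8) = (j - 5)*(j - 4)*(j + 2)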